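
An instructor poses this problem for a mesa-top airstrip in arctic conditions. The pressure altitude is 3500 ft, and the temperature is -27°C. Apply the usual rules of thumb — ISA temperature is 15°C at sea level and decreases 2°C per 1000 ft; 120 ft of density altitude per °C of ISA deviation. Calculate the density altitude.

ISA temperature at 3500 ft = 15 − 2 × (3500/1000) = 8°C.
ISA deviation = -27 − 8 = -35°C.
Density altitude = 3500 + 120 × (-35) = 3500 + (-4200) = -700 ft.

-700 ft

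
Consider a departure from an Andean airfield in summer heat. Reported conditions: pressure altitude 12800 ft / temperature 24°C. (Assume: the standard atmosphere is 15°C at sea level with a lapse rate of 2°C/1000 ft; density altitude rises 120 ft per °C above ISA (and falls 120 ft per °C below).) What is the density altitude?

ISA temperature at 12800 ft = 15 − 2 × (12800/1000) = -10.6°C.
ISA deviation = 24 − (-10.6) = +34.6°C.
Density altitude = 12800 + 120 × (34.6) = 12800 + (+4152) = 16952 ft.

16952 ft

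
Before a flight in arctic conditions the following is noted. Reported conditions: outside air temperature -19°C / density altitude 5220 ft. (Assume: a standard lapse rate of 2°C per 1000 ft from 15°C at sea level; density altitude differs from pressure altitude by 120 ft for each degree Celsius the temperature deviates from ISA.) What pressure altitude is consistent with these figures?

DA = PA + 120 × (OAT − (15 − 2·PA/1000)) = PA + 120·OAT − 1800 + 0.24·PA = 1.24·PA + 120·OAT − 1800.
So 1.24·PA = 5220 − 120 × (-19) + 1800 = 9300.
PA = 9300 / 1.24 = 7500 ft.

7500 ft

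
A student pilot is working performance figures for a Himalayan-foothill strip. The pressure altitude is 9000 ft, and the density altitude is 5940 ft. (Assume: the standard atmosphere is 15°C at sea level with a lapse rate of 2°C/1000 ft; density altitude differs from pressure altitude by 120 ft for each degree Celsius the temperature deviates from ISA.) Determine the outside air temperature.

Density altitude − pressure altitude = 5940 − 9000 = -3060 ft.
At 120 ft/°C that is an ISA deviation of -3060/120 = -25.5°C.
ISA temperature at 9000 ft = 15 − 2 × (9000/1000) = -3°C.
OAT = ISA + deviation = -3 + (-25.5) = -28.5°C.

-28.5°C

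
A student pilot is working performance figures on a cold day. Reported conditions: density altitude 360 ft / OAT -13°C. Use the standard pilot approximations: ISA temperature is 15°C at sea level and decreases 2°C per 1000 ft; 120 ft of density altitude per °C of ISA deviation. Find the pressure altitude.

3000 ft

DA = PA + 120 × (OAT − (15 − 2·PA/1000)) = PA + 120·OAT − 1800 + 0.24·PA = 1.24·PA + 120·OAT − 1800.
So 1.24·PA = 360 − 120 × (-13) + 1800 = 3720.
PA = 3720 / 1.24 = 3000 ft.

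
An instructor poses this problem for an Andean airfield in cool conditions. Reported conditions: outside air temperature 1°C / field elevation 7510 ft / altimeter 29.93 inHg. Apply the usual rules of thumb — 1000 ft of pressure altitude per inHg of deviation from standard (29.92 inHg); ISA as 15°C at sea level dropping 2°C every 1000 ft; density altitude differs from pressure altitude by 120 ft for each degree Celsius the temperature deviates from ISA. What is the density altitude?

7620 ft

Pressure altitude = 7510 + (29.92 − 29.93) × 1000 = 7510 + (-10) = 7500 ft.
ISA temperature at 7500 ft = 15 − 2 × (7500/1000) = 0°C.
ISA deviation = 1 − 0 = +1°C.
Density altitude = 7500 + 120 × (1) = 7620 ft.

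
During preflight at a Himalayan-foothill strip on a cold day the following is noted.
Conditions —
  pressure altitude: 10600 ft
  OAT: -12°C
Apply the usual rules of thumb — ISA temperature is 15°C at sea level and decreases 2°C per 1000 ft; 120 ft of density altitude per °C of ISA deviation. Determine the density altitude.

9904 ft

ISA temperature at 10600 ft = 15 − 2 × (10600/1000) = -6.2°C.
ISA deviation = -12 − (-6.2) = -5.8°C.
Density altitude = 10600 + 120 × (-5.8) = 10600 + (-696) = 9904 ft.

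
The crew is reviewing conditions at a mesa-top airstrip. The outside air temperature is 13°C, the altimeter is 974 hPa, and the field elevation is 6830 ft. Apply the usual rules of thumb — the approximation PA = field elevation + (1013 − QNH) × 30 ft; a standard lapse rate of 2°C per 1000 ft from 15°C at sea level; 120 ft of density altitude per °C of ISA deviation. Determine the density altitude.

9680 ft

Pressure altitude = 6830 + (1013 − 974) × 30 = 6830 + (+1170) = 8000 ft.
ISA temperature at 8000 ft = 15 − 2 × (8000/1000) = -1°C.
ISA deviation = 13 − (-1) = +14°C.
Density altitude = 8000 + 120 × (14) = 9680 ft.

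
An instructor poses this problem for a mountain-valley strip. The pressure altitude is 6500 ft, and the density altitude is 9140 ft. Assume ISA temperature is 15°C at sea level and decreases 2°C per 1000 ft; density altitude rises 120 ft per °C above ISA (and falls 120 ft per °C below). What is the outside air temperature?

Density altitude − pressure altitude = 9140 − 6500 = +2640 ft.
At 120 ft/°C that is an ISA deviation of 2640/120 = +22°C.
ISA temperature at 6500 ft = 15 − 2 × (6500/1000) = 2°C.
OAT = ISA + deviation = 2 + (+22) = 24°C.

24°C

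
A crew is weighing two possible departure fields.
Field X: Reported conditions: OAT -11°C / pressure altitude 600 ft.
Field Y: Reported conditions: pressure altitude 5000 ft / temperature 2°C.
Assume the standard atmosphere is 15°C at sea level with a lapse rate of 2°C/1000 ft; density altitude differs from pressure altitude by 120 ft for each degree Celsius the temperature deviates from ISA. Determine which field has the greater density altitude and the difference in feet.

Field X: ISA temp = 13.8°C, deviation -24.8°C, DA = 600 + 120 × (-24.8) = -2376 ft.
Field Y: ISA temp = 5°C, deviation -3°C, DA = 5000 + 120 × (-3) = 4640 ft.
Field Y is higher by 4640 − (-2376) = 7016 ft.

Field Y by 7016 ft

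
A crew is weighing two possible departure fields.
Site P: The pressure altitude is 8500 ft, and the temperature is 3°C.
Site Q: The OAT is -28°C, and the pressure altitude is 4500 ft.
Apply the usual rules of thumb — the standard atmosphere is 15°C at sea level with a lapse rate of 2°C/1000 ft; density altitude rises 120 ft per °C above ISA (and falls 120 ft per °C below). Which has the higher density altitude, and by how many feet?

Site P by 8680 ft

Site P: ISA temp = -2°C, deviation +5°C, DA = 8500 + 120 × 5 = 9100 ft.
Site Q: ISA temp = 6°C, deviation -34°C, DA = 4500 + 120 × (-34) = 420 ft.
Site P is higher by 9100 − 420 = 8680 ft.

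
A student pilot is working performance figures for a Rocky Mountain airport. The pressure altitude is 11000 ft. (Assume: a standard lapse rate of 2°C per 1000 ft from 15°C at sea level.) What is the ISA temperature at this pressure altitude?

ISA temperature = 15 − 2 × (11000/1000) = 15 − 22 = -7°C.

-7°C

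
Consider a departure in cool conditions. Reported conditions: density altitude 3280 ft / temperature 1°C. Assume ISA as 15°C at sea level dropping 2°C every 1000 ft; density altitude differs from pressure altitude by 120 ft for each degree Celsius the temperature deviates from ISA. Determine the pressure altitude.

DA = PA + 120 × (OAT − (15 − 2·PA/1000)) = PA + 120·OAT − 1800 + 0.24·PA = 1.24·PA + 120·OAT − 1800.
So 1.24·PA = 3280 − 120 × 1 + 1800 = 4960.
PA = 4960 / 1.24 = 4000 ft.

4000 ft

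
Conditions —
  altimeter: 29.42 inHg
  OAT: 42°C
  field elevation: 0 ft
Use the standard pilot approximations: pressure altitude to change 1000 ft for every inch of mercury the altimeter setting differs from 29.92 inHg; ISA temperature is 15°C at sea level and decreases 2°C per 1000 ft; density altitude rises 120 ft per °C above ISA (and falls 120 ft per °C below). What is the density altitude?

3860 ft

Pressure altitude = 0 + (29.92 − 29.42) × 1000 = 0 + (+500) = 500 ft.
ISA temperature at 500 ft = 15 − 2 × (500/1000) = 14°C.
ISA deviation = 42 − 14 = +28°C.
Density altitude = 500 + 120 × (28) = 3860 ft.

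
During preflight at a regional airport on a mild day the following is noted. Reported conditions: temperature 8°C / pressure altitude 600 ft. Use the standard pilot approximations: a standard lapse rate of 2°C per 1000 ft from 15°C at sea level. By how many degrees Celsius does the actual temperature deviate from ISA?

ISA temperature at 600 ft = 15 − 2 × (600/1000) = 13.8°C.
Deviation = OAT − ISA = 8 − 13.8 = -5.8°C.

ISA-5.8°C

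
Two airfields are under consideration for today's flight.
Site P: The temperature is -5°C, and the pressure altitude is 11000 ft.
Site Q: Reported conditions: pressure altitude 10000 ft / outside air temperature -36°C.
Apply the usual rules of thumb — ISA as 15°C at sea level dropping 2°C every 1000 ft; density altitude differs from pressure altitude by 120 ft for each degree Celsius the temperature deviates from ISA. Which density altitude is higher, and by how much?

Site P by 4960 ft

Site P: ISA temp = -7°C, deviation +2°C, DA = 11000 + 120 × 2 = 11240 ft.
Site Q: ISA temp = -5°C, deviation -31°C, DA = 10000 + 120 × (-31) = 6280 ft.
Site P is higher by 11240 − 6280 = 4960 ft.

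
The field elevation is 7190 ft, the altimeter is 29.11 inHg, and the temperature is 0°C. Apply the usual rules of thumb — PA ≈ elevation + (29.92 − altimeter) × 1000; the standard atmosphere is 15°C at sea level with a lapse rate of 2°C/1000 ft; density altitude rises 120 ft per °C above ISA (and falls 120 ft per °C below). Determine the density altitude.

Pressure altitude = 7190 + (29.92 − 29.11) × 1000 = 7190 + (+810) = 8000 ft.
ISA temperature at 8000 ft = 15 − 2 × (8000/1000) = -1°C.
ISA deviation = 0 − (-1) = +1°C.
Density altitude = 8000 + 120 × (1) = 8120 ft.

8120 ft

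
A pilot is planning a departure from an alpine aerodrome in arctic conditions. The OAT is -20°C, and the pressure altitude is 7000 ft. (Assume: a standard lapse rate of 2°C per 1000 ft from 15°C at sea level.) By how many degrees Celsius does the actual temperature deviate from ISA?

ISA-21°C

ISA temperature at 7000 ft = 15 − 2 × (7000/1000) = 1°C.
Deviation = OAT − ISA = -20 − 1 = -21°C.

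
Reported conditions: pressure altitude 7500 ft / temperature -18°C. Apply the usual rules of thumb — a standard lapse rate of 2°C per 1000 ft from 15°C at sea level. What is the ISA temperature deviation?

ISA-18°C

ISA temperature at 7500 ft = 15 − 2 × (7500/1000) = 0°C.
Deviation = OAT − ISA = -18 − 0 = -18°C.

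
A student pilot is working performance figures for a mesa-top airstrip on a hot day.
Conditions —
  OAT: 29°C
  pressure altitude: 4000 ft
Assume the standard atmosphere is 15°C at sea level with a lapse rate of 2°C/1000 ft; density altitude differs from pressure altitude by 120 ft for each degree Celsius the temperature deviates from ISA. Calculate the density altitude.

6640 ft

ISA temperature at 4000 ft = 15 − 2 × (4000/1000) = 7°C.
ISA deviation = 29 − 7 = +22°C.
Density altitude = 4000 + 120 × (22) = 4000 + (+2640) = 6640 ft.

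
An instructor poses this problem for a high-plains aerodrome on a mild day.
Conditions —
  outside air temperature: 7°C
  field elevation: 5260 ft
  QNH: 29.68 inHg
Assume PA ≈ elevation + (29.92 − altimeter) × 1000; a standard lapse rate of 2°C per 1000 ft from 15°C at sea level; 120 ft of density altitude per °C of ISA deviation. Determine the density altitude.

Pressure altitude = 5260 + (29.92 − 29.68) × 1000 = 5260 + (+240) = 5500 ft.
ISA temperature at 5500 ft = 15 − 2 × (5500/1000) = 4°C.
ISA deviation = 7 − 4 = +3°C.
Density altitude = 5500 + 120 × (3) = 5860 ft.

5860 ft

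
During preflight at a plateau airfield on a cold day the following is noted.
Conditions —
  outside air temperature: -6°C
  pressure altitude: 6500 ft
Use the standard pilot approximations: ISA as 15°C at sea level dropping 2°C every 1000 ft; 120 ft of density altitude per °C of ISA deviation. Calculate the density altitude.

5540 ft

ISA temperature at 6500 ft = 15 − 2 × (6500/1000) = 2°C.
ISA deviation = -6 − 2 = -8°C.
Density altitude = 6500 + 120 × (-8) = 6500 + (-960) = 5540 ft.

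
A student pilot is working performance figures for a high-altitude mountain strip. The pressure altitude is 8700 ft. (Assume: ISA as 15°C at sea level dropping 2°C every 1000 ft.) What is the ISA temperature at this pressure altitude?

ISA temperature = 15 − 2 × (8700/1000) = 15 − 17.4 = -2.4°C.

-2.4°C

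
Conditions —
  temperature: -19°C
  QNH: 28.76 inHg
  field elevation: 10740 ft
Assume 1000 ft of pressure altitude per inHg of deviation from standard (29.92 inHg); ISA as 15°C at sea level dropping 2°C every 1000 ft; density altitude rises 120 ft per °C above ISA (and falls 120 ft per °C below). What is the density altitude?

Pressure altitude = 10740 + (29.92 − 28.76) × 1000 = 10740 + (+1160) = 11900 ft.
ISA temperature at 11900 ft = 15 − 2 × (11900/1000) = -8.8°C.
ISA deviation = -19 − (-8.8) = -10.2°C.
Density altitude = 11900 + 120 × (-10.2) = 10676 ft.

10676 ft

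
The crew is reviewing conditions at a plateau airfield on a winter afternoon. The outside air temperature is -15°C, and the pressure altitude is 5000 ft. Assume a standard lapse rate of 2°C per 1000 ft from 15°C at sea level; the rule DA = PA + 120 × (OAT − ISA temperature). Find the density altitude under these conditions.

2600 ft

ISA temperature at 5000 ft = 15 − 2 × (5000/1000) = 5°C.
ISA deviation = -15 − 5 = -20°C.
Density altitude = 5000 + 120 × (-20) = 5000 + (-2400) = 2600 ft.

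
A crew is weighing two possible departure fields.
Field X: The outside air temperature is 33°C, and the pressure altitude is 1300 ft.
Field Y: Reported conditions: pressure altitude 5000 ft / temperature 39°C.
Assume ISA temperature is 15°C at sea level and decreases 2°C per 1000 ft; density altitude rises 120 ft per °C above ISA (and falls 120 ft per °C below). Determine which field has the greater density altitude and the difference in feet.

Field Y by 5308 ft

Field X: ISA temp = 12.4°C, deviation +20.6°C, DA = 1300 + 120 × 20.6 = 3772 ft.
Field Y: ISA temp = 5°C, deviation +34°C, DA = 5000 + 120 × 34 = 9080 ft.
Field Y is higher by 9080 − 3772 = 5308 ft.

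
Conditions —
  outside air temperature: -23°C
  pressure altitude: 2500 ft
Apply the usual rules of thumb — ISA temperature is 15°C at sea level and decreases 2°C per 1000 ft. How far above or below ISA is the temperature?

ISA-33°C

ISA temperature at 2500 ft = 15 − 2 × (2500/1000) = 10°C.
Deviation = OAT − ISA = -23 − 10 = -33°C.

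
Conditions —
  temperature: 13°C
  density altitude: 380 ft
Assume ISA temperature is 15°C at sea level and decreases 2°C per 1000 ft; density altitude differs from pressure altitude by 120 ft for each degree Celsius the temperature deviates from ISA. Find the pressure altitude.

DA = PA + 120 × (OAT − (15 − 2·PA/1000)) = PA + 120·OAT − 1800 + 0.24·PA = 1.24·PA + 120·OAT − 1800.
So 1.24·PA = 380 − 120 × 13 + 1800 = 620.
PA = 620 / 1.24 = 500 ft.

500 ft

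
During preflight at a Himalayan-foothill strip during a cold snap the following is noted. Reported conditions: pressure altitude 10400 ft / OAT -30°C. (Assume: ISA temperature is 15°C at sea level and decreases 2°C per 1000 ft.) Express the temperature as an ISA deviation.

ISA temperature at 10400 ft = 15 − 2 × (10400/1000) = -5.8°C.
Deviation = OAT − ISA = -30 − (-5.8) = -24.2°C.

ISA-24.2°C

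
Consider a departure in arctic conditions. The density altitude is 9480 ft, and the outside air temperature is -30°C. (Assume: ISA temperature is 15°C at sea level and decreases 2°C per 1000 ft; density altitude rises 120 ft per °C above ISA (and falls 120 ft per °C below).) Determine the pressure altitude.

DA = PA + 120 × (OAT − (15 − 2·PA/1000)) = PA + 120·OAT − 1800 + 0.24·PA = 1.24·PA + 120·OAT − 1800.
So 1.24·PA = 9480 − 120 × (-30) + 1800 = 14880.
PA = 14880 / 1.24 = 12000 ft.

12000 ft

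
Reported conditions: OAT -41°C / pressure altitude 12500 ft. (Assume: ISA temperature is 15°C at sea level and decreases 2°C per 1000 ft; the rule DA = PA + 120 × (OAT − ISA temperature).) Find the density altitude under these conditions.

8780 ft

ISA temperature at 12500 ft = 15 − 2 × (12500/1000) = -10°C.
ISA deviation = -41 − (-10) = -31°C.
Density altitude = 12500 + 120 × (-31) = 12500 + (-3720) = 8780 ft.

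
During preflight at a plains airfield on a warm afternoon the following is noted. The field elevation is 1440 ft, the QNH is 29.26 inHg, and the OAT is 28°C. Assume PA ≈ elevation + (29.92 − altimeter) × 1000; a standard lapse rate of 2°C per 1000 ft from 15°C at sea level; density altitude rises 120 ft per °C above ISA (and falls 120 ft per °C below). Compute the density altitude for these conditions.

4164 ft

Pressure altitude = 1440 + (29.92 − 29.26) × 1000 = 1440 + (+660) = 2100 ft.
ISA temperature at 2100 ft = 15 − 2 × (2100/1000) = 10.8°C.
ISA deviation = 28 − 10.8 = +17.2°C.
Density altitude = 2100 + 120 × (17.2) = 4164 ft.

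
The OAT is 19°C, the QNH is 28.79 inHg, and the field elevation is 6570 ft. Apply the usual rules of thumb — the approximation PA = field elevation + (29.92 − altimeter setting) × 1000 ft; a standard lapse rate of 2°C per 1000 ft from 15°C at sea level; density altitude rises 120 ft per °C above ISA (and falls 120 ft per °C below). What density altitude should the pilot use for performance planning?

10028 ft

Pressure altitude = 6570 + (29.92 − 28.79) × 1000 = 6570 + (+1130) = 7700 ft.
ISA temperature at 7700 ft = 15 − 2 × (7700/1000) = -0.4°C.
ISA deviation = 19 − (-0.4) = +19.4°C.
Density altitude = 7700 + 120 × (19.4) = 10028 ft.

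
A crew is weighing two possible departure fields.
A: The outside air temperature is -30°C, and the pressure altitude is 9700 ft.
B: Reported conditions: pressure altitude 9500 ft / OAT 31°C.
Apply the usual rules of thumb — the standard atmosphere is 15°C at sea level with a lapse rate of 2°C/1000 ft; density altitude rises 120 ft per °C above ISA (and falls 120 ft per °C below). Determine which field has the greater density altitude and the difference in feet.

B by 7072 ft

A: ISA temp = -4.4°C, deviation -25.6°C, DA = 9700 + 120 × (-25.6) = 6628 ft.
B: ISA temp = -4°C, deviation +35°C, DA = 9500 + 120 × 35 = 13700 ft.
B is higher by 13700 − 6628 = 7072 ft.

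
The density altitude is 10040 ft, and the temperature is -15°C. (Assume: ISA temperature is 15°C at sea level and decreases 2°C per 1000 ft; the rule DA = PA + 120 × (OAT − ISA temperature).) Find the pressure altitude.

11000 ft

DA = PA + 120 × (OAT − (15 − 2·PA/1000)) = PA + 120·OAT − 1800 + 0.24·PA = 1.24·PA + 120·OAT − 1800.
So 1.24·PA = 10040 − 120 × (-15) + 1800 = 13640.
PA = 13640 / 1.24 = 11000 ft.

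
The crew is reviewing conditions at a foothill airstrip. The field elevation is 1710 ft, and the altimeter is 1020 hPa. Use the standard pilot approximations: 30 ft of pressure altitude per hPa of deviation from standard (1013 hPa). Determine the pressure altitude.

1500 ft

Pressure correction = (1013 − 1020) × 30 = -210 ft.
Pressure altitude = 1710 + (-210) = 1500 ft.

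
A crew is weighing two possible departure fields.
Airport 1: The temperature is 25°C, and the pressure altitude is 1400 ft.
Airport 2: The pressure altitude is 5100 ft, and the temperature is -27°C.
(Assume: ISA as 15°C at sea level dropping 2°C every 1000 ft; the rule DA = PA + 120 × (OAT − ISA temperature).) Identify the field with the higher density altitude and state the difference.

Airport 1: ISA temp = 12.2°C, deviation +12.8°C, DA = 1400 + 120 × 12.8 = 2936 ft.
Airport 2: ISA temp = 4.8°C, deviation -31.8°C, DA = 5100 + 120 × (-31.8) = 1284 ft.
Airport 1 is higher by 2936 − 1284 = 1652 ft.

Airport 1 by 1652 ft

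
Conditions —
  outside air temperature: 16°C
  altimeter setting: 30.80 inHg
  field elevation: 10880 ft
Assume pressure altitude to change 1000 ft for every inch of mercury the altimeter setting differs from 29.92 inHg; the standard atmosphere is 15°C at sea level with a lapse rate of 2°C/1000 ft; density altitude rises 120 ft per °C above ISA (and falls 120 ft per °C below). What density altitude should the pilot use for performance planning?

12520 ft

Pressure altitude = 10880 + (29.92 − 30.80) × 1000 = 10880 + (-880) = 10000 ft.
ISA temperature at 10000 ft = 15 − 2 × (10000/1000) = -5°C.
ISA deviation = 16 − (-5) = +21°C.
Density altitude = 10000 + 120 × (21) = 12520 ft.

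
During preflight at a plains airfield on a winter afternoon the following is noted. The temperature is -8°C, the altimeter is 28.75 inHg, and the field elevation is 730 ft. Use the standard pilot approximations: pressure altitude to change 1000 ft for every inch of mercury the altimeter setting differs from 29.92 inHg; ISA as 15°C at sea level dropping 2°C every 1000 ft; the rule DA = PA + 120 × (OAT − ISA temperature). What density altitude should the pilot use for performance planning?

Pressure altitude = 730 + (29.92 − 28.75) × 1000 = 730 + (+1170) = 1900 ft.
ISA temperature at 1900 ft = 15 − 2 × (1900/1000) = 11.2°C.
ISA deviation = -8 − 11.2 = -19.2°C.
Density altitude = 1900 + 120 × (-19.2) = -404 ft.

-404 ft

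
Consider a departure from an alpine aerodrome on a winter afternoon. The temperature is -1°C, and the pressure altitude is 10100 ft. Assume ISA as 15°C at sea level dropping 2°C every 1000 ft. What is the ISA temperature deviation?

ISA temperature at 10100 ft = 15 − 2 × (10100/1000) = -5.2°C.
Deviation = OAT − ISA = -1 − (-5.2) = +4.2°C.

ISA+4.2°C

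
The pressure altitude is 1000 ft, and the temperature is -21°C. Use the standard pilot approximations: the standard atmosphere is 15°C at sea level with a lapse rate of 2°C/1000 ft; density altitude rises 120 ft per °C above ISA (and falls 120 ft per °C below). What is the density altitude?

ISA temperature at 1000 ft = 15 − 2 × (1000/1000) = 13°C.
ISA deviation = -21 − 13 = -34°C.
Density altitude = 1000 + 120 × (-34) = 1000 + (-4080) = -3080 ft.

-3080 ft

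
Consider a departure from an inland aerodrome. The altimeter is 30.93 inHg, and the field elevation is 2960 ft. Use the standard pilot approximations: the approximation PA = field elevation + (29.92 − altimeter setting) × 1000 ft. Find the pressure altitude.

1950 ft

Pressure correction = (29.92 − 30.93) × 1000 = -1010 ft.
Pressure altitude = 2960 + (-1010) = 1950 ft.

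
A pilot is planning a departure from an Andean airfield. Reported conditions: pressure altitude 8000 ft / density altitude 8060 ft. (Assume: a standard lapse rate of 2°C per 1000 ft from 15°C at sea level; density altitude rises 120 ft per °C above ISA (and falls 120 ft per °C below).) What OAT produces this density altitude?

Density altitude − pressure altitude = 8060 − 8000 = +60 ft.
At 120 ft/°C that is an ISA deviation of 60/120 = +0.5°C.
ISA temperature at 8000 ft = 15 − 2 × (8000/1000) = -1°C.
OAT = ISA + deviation = -1 + (+0.5) = -0.5°C.

-0.5°C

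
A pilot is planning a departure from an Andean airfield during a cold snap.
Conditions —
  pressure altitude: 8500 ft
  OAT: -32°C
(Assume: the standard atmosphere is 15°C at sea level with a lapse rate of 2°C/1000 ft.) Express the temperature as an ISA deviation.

ISA-30°C

ISA temperature at 8500 ft = 15 − 2 × (8500/1000) = -2°C.
Deviation = OAT − ISA = -32 − (-2) = -30°C.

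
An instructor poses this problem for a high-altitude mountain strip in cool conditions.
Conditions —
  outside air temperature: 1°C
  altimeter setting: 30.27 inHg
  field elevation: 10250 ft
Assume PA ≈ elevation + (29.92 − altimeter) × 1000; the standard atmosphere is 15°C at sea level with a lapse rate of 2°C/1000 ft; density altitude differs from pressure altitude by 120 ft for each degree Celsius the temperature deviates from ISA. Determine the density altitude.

Pressure altitude = 10250 + (29.92 − 30.27) × 1000 = 10250 + (-350) = 9900 ft.
ISA temperature at 9900 ft = 15 − 2 × (9900/1000) = -4.8°C.
ISA deviation = 1 − (-4.8) = +5.8°C.
Density altitude = 9900 + 120 × (5.8) = 10596 ft.

10596 ft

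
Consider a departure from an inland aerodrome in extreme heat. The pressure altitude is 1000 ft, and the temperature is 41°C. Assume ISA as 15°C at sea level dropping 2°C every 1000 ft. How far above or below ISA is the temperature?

ISA+28°C

ISA temperature at 1000 ft = 15 − 2 × (1000/1000) = 13°C.
Deviation = OAT − ISA = 41 − 13 = +28°C.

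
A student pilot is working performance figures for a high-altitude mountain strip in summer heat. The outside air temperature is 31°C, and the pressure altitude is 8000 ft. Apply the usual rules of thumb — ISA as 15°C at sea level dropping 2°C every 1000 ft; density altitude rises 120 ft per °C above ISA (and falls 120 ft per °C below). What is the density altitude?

ISA temperature at 8000 ft = 15 − 2 × (8000/1000) = -1°C.
ISA deviation = 31 − (-1) = +32°C.
Density altitude = 8000 + 120 × (32) = 8000 + (+3840) = 11840 ft.

11840 ft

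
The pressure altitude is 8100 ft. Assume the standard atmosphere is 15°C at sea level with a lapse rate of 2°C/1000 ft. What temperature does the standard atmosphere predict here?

ISA temperature = 15 − 2 × (8100/1000) = 15 − 16.2 = -1.2°C.

-1.2°C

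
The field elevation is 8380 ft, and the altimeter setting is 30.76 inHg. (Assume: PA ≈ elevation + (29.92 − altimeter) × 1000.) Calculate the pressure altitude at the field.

7540 ft

Pressure correction = (29.92 − 30.76) × 1000 = -840 ft.
Pressure altitude = 8380 + (-840) = 7540 ft.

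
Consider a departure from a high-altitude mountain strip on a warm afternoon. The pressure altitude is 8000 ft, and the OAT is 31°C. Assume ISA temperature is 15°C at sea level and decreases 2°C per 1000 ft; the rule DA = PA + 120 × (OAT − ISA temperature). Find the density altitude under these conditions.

ISA temperature at 8000 ft = 15 − 2 × (8000/1000) = -1°C.
ISA deviation = 31 − (-1) = +32°C.
Density altitude = 8000 + 120 × (32) = 8000 + (+3840) = 11840 ft.

11840 ft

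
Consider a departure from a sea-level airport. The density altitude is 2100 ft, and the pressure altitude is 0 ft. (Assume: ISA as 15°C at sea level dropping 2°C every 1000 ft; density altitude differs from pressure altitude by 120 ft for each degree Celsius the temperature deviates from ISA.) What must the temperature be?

32.5°C

Density altitude − pressure altitude = 2100 − 0 = +2100 ft.
At 120 ft/°C that is an ISA deviation of 2100/120 = +17.5°C.
ISA temperature at 0 ft = 15 − 2 × (0/1000) = 15°C.
OAT = ISA + deviation = 15 + (+17.5) = 32.5°C.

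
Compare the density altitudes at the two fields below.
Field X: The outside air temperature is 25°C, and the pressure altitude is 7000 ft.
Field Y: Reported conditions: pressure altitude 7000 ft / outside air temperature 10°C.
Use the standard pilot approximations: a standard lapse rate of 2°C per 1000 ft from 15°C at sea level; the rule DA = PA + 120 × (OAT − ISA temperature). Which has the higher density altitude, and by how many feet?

Field X: ISA temp = 1°C, deviation +24°C, DA = 7000 + 120 × 24 = 9880 ft.
Field Y: ISA temp = 1°C, deviation +9°C, DA = 7000 + 120 × 9 = 8080 ft.
Field X is higher by 9880 − 8080 = 1800 ft.

Field X by 1800 ft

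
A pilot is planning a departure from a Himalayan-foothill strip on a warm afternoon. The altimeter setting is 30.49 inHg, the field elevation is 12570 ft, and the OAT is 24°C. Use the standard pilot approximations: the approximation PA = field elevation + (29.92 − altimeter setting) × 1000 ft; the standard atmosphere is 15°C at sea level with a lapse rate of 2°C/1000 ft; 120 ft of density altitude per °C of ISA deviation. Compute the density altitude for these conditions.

Pressure altitude = 12570 + (29.92 − 30.49) × 1000 = 12570 + (-570) = 12000 ft.
ISA temperature at 12000 ft = 15 − 2 × (12000/1000) = -9°C.
ISA deviation = 24 − (-9) = +33°C.
Density altitude = 12000 + 120 × (33) = 15960 ft.

15960 ft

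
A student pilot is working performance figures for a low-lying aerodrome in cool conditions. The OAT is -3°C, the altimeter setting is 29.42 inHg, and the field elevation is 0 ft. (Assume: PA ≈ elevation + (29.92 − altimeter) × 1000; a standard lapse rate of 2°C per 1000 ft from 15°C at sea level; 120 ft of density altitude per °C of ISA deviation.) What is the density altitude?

Pressure altitude = 0 + (29.92 − 29.42) × 1000 = 0 + (+500) = 500 ft.
ISA temperature at 500 ft = 15 − 2 × (500/1000) = 14°C.
ISA deviation = -3 − 14 = -17°C.
Density altitude = 500 + 120 × (-17) = -1540 ft.

-1540 ft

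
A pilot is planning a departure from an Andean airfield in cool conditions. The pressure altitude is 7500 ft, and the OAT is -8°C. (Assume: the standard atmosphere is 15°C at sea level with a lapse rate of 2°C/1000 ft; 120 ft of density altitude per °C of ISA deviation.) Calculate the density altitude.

ISA temperature at 7500 ft = 15 − 2 × (7500/1000) = 0°C.
ISA deviation = -8 − 0 = -8°C.
Density altitude = 7500 + 120 × (-8) = 7500 + (-960) = 6540 ft.

6540 ft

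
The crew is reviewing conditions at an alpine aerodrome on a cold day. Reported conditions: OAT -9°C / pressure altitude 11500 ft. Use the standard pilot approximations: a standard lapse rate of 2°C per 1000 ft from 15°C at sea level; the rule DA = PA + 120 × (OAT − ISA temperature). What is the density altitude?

ISA temperature at 11500 ft = 15 − 2 × (11500/1000) = -8°C.
ISA deviation = -9 − (-8) = -1°C.
Density altitude = 11500 + 120 × (-1) = 11500 + (-120) = 11380 ft.

11380 ft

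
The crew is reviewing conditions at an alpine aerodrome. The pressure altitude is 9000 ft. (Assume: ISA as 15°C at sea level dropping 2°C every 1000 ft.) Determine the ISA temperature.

ISA temperature = 15 − 2 × (9000/1000) = 15 − 18 = -3°C.

-3°C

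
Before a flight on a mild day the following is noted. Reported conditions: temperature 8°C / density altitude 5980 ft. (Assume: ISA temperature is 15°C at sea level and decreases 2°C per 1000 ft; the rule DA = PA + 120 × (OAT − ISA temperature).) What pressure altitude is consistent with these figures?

5500 ft

DA = PA + 120 × (OAT − (15 − 2·PA/1000)) = PA + 120·OAT − 1800 + 0.24·PA = 1.24·PA + 120·OAT − 1800.
So 1.24·PA = 5980 − 120 × 8 + 1800 = 6820.
PA = 6820 / 1.24 = 5500 ft.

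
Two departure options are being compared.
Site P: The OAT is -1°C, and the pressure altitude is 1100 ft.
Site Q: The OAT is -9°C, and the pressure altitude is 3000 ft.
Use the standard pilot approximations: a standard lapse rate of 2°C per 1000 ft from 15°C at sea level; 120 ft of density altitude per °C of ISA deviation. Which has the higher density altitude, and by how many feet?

Site P: ISA temp = 12.8°C, deviation -13.8°C, DA = 1100 + 120 × (-13.8) = -556 ft.
Site Q: ISA temp = 9°C, deviation -18°C, DA = 3000 + 120 × (-18) = 840 ft.
Site Q is higher by 840 − (-556) = 1396 ft.

Site Q by 1396 ft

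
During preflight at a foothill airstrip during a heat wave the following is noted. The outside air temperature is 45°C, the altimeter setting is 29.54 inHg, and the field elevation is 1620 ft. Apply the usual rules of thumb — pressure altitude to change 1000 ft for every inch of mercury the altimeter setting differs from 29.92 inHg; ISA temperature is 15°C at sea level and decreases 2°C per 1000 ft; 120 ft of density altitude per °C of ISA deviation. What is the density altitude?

Pressure altitude = 1620 + (29.92 − 29.54) × 1000 = 1620 + (+380) = 2000 ft.
ISA temperature at 2000 ft = 15 − 2 × (2000/1000) = 11°C.
ISA deviation = 45 − 11 = +34°C.
Density altitude = 2000 + 120 × (34) = 6080 ft.

6080 ft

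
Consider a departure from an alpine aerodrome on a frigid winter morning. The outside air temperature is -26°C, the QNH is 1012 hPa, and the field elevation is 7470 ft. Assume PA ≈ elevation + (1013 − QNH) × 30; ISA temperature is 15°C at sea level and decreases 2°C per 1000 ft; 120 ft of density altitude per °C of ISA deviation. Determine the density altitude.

4380 ft

Pressure altitude = 7470 + (1013 − 1012) × 30 = 7470 + (+30) = 7500 ft.
ISA temperature at 7500 ft = 15 − 2 × (7500/1000) = 0°C.
ISA deviation = -26 − 0 = -26°C.
Density altitude = 7500 + 120 × (-26) = 4380 ft.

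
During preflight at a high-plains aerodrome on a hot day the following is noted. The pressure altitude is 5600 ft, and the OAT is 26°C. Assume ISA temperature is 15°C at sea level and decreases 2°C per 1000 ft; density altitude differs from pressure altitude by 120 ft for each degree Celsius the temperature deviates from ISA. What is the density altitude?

8264 ft

ISA temperature at 5600 ft = 15 − 2 × (5600/1000) = 3.8°C.
ISA deviation = 26 − 3.8 = +22.2°C.
Density altitude = 5600 + 120 × (22.2) = 5600 + (+2664) = 8264 ft.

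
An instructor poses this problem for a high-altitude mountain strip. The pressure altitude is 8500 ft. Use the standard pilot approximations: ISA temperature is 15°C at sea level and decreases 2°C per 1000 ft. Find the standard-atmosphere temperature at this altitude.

ISA temperature = 15 − 2 × (8500/1000) = 15 − 17 = -2°C.

-2°C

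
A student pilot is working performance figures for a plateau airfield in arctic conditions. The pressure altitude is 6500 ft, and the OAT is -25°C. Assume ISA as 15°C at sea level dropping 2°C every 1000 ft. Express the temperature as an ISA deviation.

ISA temperature at 6500 ft = 15 − 2 × (6500/1000) = 2°C.
Deviation = OAT − ISA = -25 − 2 = -27°C.

ISA-27°C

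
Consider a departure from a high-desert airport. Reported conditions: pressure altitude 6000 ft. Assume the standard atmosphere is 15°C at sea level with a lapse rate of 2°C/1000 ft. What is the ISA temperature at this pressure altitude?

3°C

ISA temperature = 15 − 2 × (6000/1000) = 15 − 12 = 3°C.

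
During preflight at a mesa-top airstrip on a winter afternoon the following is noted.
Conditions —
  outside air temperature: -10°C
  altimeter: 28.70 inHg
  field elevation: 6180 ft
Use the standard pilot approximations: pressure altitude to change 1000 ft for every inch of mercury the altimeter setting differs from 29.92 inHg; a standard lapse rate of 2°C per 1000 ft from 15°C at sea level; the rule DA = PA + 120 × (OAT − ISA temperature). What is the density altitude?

Pressure altitude = 6180 + (29.92 − 28.70) × 1000 = 6180 + (+1220) = 7400 ft.
ISA temperature at 7400 ft = 15 − 2 × (7400/1000) = 0.2°C.
ISA deviation = -10 − 0.2 = -10.2°C.
Density altitude = 7400 + 120 × (-10.2) = 6176 ft.

6176 ft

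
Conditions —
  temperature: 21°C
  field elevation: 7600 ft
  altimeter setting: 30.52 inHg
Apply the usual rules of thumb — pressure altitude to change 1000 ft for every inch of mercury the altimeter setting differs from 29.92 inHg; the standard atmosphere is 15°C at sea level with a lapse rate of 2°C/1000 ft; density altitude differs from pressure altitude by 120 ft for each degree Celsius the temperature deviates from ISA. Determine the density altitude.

Pressure altitude = 7600 + (29.92 − 30.52) × 1000 = 7600 + (-600) = 7000 ft.
ISA temperature at 7000 ft = 15 − 2 × (7000/1000) = 1°C.
ISA deviation = 21 − 1 = +20°C.
Density altitude = 7000 + 120 × (20) = 9400 ft.

9400 ft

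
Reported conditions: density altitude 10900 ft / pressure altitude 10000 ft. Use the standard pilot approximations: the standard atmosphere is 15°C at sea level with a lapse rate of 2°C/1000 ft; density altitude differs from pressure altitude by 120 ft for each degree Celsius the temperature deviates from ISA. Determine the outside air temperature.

Density altitude − pressure altitude = 10900 − 10000 = +900 ft.
At 120 ft/°C that is an ISA deviation of 900/120 = +7.5°C.
ISA temperature at 10000 ft = 15 − 2 × (10000/1000) = -5°C.
OAT = ISA + deviation = -5 + (+7.5) = 2.5°C.

2.5°C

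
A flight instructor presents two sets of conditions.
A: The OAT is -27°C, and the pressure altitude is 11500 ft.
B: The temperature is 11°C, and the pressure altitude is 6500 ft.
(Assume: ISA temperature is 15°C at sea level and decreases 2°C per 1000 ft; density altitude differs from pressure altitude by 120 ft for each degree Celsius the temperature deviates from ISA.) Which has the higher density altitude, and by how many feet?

A by 1640 ft

A: ISA temp = -8°C, deviation -19°C, DA = 11500 + 120 × (-19) = 9220 ft.
B: ISA temp = 2°C, deviation +9°C, DA = 6500 + 120 × 9 = 7580 ft.
A is higher by 9220 − 7580 = 1640 ft.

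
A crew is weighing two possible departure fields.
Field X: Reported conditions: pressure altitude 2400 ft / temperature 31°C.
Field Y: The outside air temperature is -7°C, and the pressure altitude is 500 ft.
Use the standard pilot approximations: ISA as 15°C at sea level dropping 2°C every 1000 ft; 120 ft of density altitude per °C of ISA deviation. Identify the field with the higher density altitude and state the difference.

Field X: ISA temp = 10.2°C, deviation +20.8°C, DA = 2400 + 120 × 20.8 = 4896 ft.
Field Y: ISA temp = 14°C, deviation -21°C, DA = 500 + 120 × (-21) = -2020 ft.
Field X is higher by 4896 − (-2020) = 6916 ft.

Field X by 6916 ft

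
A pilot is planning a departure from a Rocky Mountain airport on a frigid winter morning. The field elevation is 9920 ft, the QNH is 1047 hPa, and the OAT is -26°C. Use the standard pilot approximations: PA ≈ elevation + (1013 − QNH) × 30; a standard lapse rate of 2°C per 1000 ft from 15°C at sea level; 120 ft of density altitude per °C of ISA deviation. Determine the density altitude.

6116 ft

Pressure altitude = 9920 + (1013 − 1047) × 30 = 9920 + (-1020) = 8900 ft.
ISA temperature at 8900 ft = 15 − 2 × (8900/1000) = -2.8°C.
ISA deviation = -26 − (-2.8) = -23.2°C.
Density altitude = 8900 + 120 × (-23.2) = 6116 ft.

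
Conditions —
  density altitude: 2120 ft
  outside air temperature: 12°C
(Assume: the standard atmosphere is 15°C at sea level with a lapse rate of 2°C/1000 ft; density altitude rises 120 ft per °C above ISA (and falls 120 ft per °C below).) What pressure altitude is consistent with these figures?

2000 ft

DA = PA + 120 × (OAT − (15 − 2·PA/1000)) = PA + 120·OAT − 1800 + 0.24·PA = 1.24·PA + 120·OAT − 1800.
So 1.24·PA = 2120 − 120 × 12 + 1800 = 2480.
PA = 2480 / 1.24 = 2000 ft.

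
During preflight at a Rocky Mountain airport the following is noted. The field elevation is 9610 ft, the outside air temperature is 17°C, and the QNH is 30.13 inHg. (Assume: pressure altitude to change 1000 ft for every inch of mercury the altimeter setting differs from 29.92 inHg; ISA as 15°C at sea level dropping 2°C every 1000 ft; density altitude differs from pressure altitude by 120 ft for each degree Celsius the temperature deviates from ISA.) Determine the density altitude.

Pressure altitude = 9610 + (29.92 − 30.13) × 1000 = 9610 + (-210) = 9400 ft.
ISA temperature at 9400 ft = 15 − 2 × (9400/1000) = -3.8°C.
ISA deviation = 17 − (-3.8) = +20.8°C.
Density altitude = 9400 + 120 × (20.8) = 11896 ft.

11896 ft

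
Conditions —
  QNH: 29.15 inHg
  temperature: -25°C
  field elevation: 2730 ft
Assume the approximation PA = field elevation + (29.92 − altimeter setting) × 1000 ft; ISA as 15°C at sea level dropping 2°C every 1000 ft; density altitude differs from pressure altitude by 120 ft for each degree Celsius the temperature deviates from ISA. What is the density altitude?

Pressure altitude = 2730 + (29.92 − 29.15) × 1000 = 2730 + (+770) = 3500 ft.
ISA temperature at 3500 ft = 15 − 2 × (3500/1000) = 8°C.
ISA deviation = -25 − 8 = -33°C.
Density altitude = 3500 + 120 × (-33) = -460 ft.

-460 ft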